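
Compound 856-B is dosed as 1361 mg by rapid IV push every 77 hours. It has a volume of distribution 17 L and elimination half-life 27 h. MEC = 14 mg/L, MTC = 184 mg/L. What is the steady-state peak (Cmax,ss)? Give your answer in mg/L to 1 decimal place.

92.9 mg/L

Over one 77-h interval, 77/27 ≈ 2.8519 half-lives elapse, leaving f ≈ 0.1385 of each dose.
At steady state, accumulation factor R = 1/(1 − e^(−kτ)) ≈ 1.1608.
Each bolus raises the concentration by D/Vd = 1361/17 ≈ 80.059 mg/L.
Steady-state peak Cmax,ss = C₀·R ≈ 80.059 × 1.1608 ≈ 92.932 mg/L.
Peak 92.9 mg/L vs MTC 184 mg/L: below toxic threshold.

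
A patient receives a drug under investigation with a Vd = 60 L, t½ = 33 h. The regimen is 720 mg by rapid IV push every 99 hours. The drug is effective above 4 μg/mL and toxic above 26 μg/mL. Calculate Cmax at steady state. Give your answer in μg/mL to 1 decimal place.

τ = 99 h = 3 half-lives, so f = (1/2)^3 = 0.125.
At steady state, R = 1/(1 − 0.125) = 8/7.
Single-dose peak C₀ = D/Vd = 720/60 = 12 μg/mL.
Steady-state peak Cmax,ss = C₀·R = 12 × 8/7 ≈ 13.714 μg/mL.
Peak 13.7 μg/mL vs MTC 26 μg/mL: below toxic threshold.

13.7 μg/mL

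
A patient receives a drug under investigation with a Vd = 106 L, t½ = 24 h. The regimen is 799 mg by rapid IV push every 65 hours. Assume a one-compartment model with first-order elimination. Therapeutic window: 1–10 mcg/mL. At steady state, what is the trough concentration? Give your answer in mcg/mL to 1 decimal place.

τ/t½ = 65/24 ≈ 2.7083, so fraction remaining f = (1/2)^(65/24) ≈ 0.1530.
At steady state, accumulation factor R = 1/(1 − e^(−kτ)) ≈ 1.1806.
Single-dose peak C₀ = D/Vd = 799/106 ≈ 7.538 mcg/mL.
Steady-state peak Cmax,ss = C₀·R ≈ 7.538 × 1.1806 ≈ 8.899 mcg/mL.
Steady-state trough Cmin,ss = Cmax,ss·f ≈ 8.899 × 0.1530 ≈ 1.362 mcg/mL.
Trough 1.4 mcg/mL vs MEC 1 mcg/mL: adequate.

1.4 mcg/mL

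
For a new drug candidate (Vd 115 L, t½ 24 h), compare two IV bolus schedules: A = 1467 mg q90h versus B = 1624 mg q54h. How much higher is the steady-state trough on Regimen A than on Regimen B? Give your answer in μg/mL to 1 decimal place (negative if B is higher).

Regimen A: f = (1/2)^(90/24) ≈ 0.0743; Cmin,ss = (1467/115)·f/(1−f) ≈ 1.024 μg/mL.
Regimen B: f = (1/2)^(54/24) ≈ 0.2102; Cmin,ss = (1624/115)·f/(1−f) ≈ 3.758 μg/mL.
Difference ≈ 1.024 − 3.758 ≈ -2.734 μg/mL.

-2.7 μg/mL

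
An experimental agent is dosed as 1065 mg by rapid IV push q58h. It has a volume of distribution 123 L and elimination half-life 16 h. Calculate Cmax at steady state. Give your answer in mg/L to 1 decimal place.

k = ln2/t½ = ln2/16 ≈ 0.043322 h⁻¹; fraction remaining f = e^(−kτ) = e^(−0.043322×58) ≈ 0.0811.
At steady state, accumulation factor R = 1/(1 − e^(−kτ)) ≈ 1.0883.
Each bolus raises the concentration by D/Vd = 1065/123 ≈ 8.659 mg/L.
Steady-state peak Cmax,ss = C₀·R ≈ 8.659 × 1.0883 ≈ 9.424 mg/L.

9.4 mg/L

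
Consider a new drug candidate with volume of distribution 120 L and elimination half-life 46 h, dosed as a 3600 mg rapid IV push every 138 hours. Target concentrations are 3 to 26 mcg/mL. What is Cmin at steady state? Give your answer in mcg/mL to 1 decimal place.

4.3 mcg/mL

The dosing interval is 3 half-lives, so f = 2^(−3) = 0.125.
At steady state, R = 1/(1 − 0.125) = 8/7.
Single-dose peak C₀ = D/Vd = 3600/120 = 30 mcg/mL.
Steady-state peak Cmax,ss = C₀·R = 30 × 8/7 ≈ 34.286 mcg/mL.
Steady-state trough Cmin,ss = Cmax,ss·f ≈ 34.286 × 0.125 ≈ 4.286 mcg/mL.
Trough 4.3 mcg/mL vs MEC 3 mcg/mL: adequate.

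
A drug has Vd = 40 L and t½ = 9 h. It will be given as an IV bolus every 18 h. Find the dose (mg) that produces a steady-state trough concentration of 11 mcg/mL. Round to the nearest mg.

τ/t½ = 18/9 ≈ 2, so f = (1/2)^(18/9) ≈ 0.250000.
Cmin,ss = (D/Vd)·f/(1−f), so D = Cmin,ss·Vd·(1−f)/f.
D = 11 × 40 × (1−f)/f ≈ 11 × 40 × 3.00000 ≈ 1320.00 mg.

1320 mg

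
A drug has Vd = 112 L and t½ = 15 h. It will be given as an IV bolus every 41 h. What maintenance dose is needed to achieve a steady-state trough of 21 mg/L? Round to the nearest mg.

13289 mg

τ/t½ = 41/15 ≈ 2.7333, so f = (1/2)^(41/15) ≈ 0.150378.
Cmin,ss = (D/Vd)·f/(1−f), so D = Cmin,ss·Vd·(1−f)/f.
D = 21 × 112 × (1−f)/f ≈ 21 × 112 × 5.64991 ≈ 13288.59 mg.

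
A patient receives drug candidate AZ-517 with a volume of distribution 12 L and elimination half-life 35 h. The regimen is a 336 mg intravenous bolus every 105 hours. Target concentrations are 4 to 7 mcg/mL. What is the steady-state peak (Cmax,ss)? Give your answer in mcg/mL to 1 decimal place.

τ = 105 h = 3 half-lives, so f = (1/2)^3 = 0.125.
At steady state, R = 1/(1 − 0.125) = 8/7.
Single-dose peak C₀ = D/Vd = 336/12 = 28 mcg/mL.
Steady-state peak Cmax,ss = C₀·R = 28 × 8/7 ≈ 32.000 mcg/mL.
Peak 32.0 mcg/mL vs MTC 7 mcg/mL: exceeds toxic threshold.

32.0 mcg/mL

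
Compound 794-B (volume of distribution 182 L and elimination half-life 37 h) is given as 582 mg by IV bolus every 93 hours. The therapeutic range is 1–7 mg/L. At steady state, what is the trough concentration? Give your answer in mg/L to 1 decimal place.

0.7 mg/L

k = ln2/t½ = ln2/37 ≈ 0.018734 h⁻¹; fraction remaining f = e^(−kτ) = e^(−0.018734×93) ≈ 0.1751.
At steady state, accumulation factor R = 1/(1 − e^(−kτ)) ≈ 1.2123.
Each bolus raises the concentration by D/Vd = 582/182 ≈ 3.198 mg/L.
Steady-state peak Cmax,ss = C₀·R ≈ 3.198 × 1.2123 ≈ 3.877 mg/L.
One interval later, Cmin,ss = Cmax,ss·e^(−kτ) ≈ 3.877 × 0.1751 ≈ 0.679 mg/L.
Trough 0.7 mg/L vs MEC 1 mg/L: subtherapeutic.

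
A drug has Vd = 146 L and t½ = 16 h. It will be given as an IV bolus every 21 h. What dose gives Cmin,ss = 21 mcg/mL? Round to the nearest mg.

4549 mg

τ/t½ = 21/16 ≈ 1.3125, so f = (1/2)^(21/16) ≈ 0.402623.
Cmin,ss = (D/Vd)·f/(1−f), so D = Cmin,ss·Vd·(1−f)/f.
D = 21 × 146 × (1−f)/f ≈ 21 × 146 × 1.48371 ≈ 4549.05 mg.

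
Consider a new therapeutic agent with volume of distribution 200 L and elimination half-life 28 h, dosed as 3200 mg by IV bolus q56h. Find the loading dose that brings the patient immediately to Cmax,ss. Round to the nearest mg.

f = (1/2)^(56/28) ≈ 0.250000; accumulation ratio R = 1/(1−f) ≈ 1.33333.
Loading dose to hit Cmax,ss on first dose: D_load = D_maint·R ≈ 3200 × 1.33333 ≈ 4266.66 mg.

4267 mg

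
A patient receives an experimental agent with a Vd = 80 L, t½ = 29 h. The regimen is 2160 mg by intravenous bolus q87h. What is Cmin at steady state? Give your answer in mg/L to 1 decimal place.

The dosing interval is 3 half-lives, so f = 2^(−3) = 0.125.
At steady state, R = 1/(1 − 0.125) = 8/7.
Single-dose peak C₀ = D/Vd = 2160/80 = 27 mg/L.
Steady-state peak Cmax,ss = C₀·R = 27 × 8/7 ≈ 30.857 mg/L.
Steady-state trough Cmin,ss = Cmax,ss·f ≈ 30.857 × 0.125 ≈ 3.857 mg/L.

3.9 mg/L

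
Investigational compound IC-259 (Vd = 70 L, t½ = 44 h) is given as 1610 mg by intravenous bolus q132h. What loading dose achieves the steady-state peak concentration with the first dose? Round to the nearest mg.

1840 mg

f = (1/2)^(132/44) ≈ 0.125000; accumulation ratio R = 1/(1−f) ≈ 1.14286.
Loading dose to hit Cmax,ss on first dose: D_load = D_maint·R ≈ 1610 × 1.14286 ≈ 1840.00 mg.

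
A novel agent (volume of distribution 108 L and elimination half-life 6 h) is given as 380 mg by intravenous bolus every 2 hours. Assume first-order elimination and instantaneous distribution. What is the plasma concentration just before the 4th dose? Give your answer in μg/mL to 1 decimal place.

6.8 μg/mL

f = (1/2)^(τ/t½) = (1/2)^(2/6) ≈ 0.7937.
C₀ = D/Vd = 380/108 ≈ 3.519 μg/mL.
Before the 4th dose, 3 doses have been given. Superposition: Cmin = C₀·(f + f² + … + f^3).
≈ 3.519 × (0.7937 + 0.6300 + 0.5000) ≈ 3.519 × 1.9237 ≈ 6.770 μg/mL.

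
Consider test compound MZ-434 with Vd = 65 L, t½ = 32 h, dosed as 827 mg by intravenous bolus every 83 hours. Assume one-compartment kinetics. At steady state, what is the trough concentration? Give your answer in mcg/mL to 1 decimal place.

τ/t½ = 83/32 ≈ 2.5938, so fraction remaining f = (1/2)^(83/32) ≈ 0.1657.
Accumulation ratio R = 1/(1 − f) ≈ 1/0.8343 ≈ 1.1986.
Each bolus raises the concentration by D/Vd = 827/65 ≈ 12.723 mcg/mL.
Steady-state peak Cmax,ss = C₀·R ≈ 12.723 × 1.1986 ≈ 15.250 mcg/mL.
One interval later, Cmin,ss = Cmax,ss·e^(−kτ) ≈ 15.250 × 0.1657 ≈ 2.527 mcg/mL.

2.5 mcg/mL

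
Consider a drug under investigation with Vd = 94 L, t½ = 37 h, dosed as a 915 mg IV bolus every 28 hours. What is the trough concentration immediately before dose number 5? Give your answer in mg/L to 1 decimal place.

12.4 mg/L

f = (1/2)^(τ/t½) = (1/2)^(28/37) ≈ 0.5918.
C₀ = D/Vd = 915/94 ≈ 9.734 mg/L.
Before the 5th dose, 4 doses have been given. Superposition: Cmin = C₀·(f + f² + … + f^4).
≈ 9.734 × (0.5918 + 0.3502 + 0.2073 + 0.1227) ≈ 9.734 × 1.2720 ≈ 12.382 mg/L.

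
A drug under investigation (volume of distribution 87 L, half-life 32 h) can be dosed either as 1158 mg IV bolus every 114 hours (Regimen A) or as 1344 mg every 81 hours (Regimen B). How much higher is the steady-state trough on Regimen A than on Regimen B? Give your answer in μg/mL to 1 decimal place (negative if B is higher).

Regimen A: f = (1/2)^(114/32) ≈ 0.0846; Cmin,ss = (1158/87)·f/(1−f) ≈ 1.230 μg/mL.
Regimen B: f = (1/2)^(81/32) ≈ 0.1730; Cmin,ss = (1344/87)·f/(1−f) ≈ 3.232 μg/mL.
Difference ≈ 1.230 − 3.232 ≈ -2.002 μg/mL.

-2.0 μg/mL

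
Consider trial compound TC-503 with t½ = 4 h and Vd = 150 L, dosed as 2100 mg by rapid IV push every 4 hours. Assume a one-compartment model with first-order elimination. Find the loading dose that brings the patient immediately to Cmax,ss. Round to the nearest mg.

4200 mg

f = (1/2)^(4/4) ≈ 0.500000; accumulation ratio R = 1/(1−f) ≈ 2.00000.
Loading dose to hit Cmax,ss on first dose: D_load = D_maint·R ≈ 2100 × 2.00000 ≈ 4200.00 mg.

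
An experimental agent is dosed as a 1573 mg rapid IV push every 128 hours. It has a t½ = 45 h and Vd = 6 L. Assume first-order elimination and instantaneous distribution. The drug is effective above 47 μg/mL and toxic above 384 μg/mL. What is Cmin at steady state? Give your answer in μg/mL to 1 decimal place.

τ/t½ = 128/45 ≈ 2.8444, so fraction remaining f = (1/2)^(128/45) ≈ 0.1392.
At steady state, accumulation factor R = 1/(1 − e^(−kτ)) ≈ 1.1617.
Single-dose peak C₀ = D/Vd = 1573/6 ≈ 262.167 μg/mL.
Cmax,ss = C₀/(1 − f) ≈ 262.167/0.8608 ≈ 304.562 μg/mL.
One interval later, Cmin,ss = Cmax,ss·e^(−kτ) ≈ 304.562 × 0.1392 ≈ 42.395 μg/mL.
Trough 42.4 μg/mL vs MEC 47 μg/mL: subtherapeutic.

42.4 μg/mL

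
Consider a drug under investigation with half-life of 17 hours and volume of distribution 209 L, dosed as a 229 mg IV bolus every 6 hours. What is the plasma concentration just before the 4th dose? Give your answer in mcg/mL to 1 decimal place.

2.1 mcg/mL

f = (1/2)^(τ/t½) = (1/2)^(6/17) ≈ 0.7830.
C₀ = D/Vd = 229/209 ≈ 1.096 mcg/mL.
Before the 4th dose, 3 doses have been given. Superposition: Cmin = C₀·(f + f² + … + f^3).
≈ 1.096 × (0.7830 + 0.6131 + 0.4800) ≈ 1.096 × 1.8761 ≈ 2.056 mcg/mL.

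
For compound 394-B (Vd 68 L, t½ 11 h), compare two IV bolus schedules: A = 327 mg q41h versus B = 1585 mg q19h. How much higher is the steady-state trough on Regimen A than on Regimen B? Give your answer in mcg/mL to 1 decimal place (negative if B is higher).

-9.7 mcg/mL

Regimen A: f = (1/2)^(41/11) ≈ 0.0755; Cmin,ss = (327/68)·f/(1−f) ≈ 0.393 mcg/mL.
Regimen B: f = (1/2)^(19/11) ≈ 0.3020; Cmin,ss = (1585/68)·f/(1−f) ≈ 10.085 mcg/mL.
Difference ≈ 0.393 − 10.085 ≈ -9.692 mcg/mL.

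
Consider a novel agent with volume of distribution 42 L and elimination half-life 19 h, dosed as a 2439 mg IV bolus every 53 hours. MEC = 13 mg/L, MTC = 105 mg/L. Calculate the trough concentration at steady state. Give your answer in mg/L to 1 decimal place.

τ/t½ = 53/19 ≈ 2.7895, so fraction remaining f = (1/2)^(53/19) ≈ 0.1446.
Accumulation ratio R = 1/(1 − f) ≈ 1/0.8554 ≈ 1.1690.
Each bolus raises the concentration by D/Vd = 2439/42 ≈ 58.071 mg/L.
Cmax,ss = C₀/(1 − f) ≈ 58.071/0.8554 ≈ 67.888 mg/L.
Steady-state trough Cmin,ss = Cmax,ss·f ≈ 67.888 × 0.1446 ≈ 9.817 mg/L.
Trough 9.8 mg/L vs MEC 13 mg/L: subtherapeutic.

9.8 mg/L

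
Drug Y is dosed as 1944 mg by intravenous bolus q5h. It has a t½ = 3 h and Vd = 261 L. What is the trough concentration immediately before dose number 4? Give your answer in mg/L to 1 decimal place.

3.3 mg/L

f = (1/2)^(τ/t½) = (1/2)^(5/3) ≈ 0.3150.
C₀ = D/Vd = 1944/261 ≈ 7.448 mg/L.
Before the 4th dose, 3 doses have been given. Superposition: Cmin = C₀·(f + f² + … + f^3).
≈ 7.448 × (0.3150 + 0.0992 + 0.0313) ≈ 7.448 × 0.4455 ≈ 3.318 mg/L.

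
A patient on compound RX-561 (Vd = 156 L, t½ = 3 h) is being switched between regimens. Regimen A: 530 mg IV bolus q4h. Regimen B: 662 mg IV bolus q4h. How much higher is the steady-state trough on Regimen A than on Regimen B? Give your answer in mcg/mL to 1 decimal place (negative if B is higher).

-0.6 mcg/mL

Regimen A: f = (1/2)^(4/3) ≈ 0.3969; Cmin,ss = (530/156)·f/(1−f) ≈ 2.236 mcg/mL.
Regimen B: f = (1/2)^(4/3) ≈ 0.3969; Cmin,ss = (662/156)·f/(1−f) ≈ 2.793 mcg/mL.
Difference ≈ 2.236 − 2.793 ≈ -0.557 mcg/mL.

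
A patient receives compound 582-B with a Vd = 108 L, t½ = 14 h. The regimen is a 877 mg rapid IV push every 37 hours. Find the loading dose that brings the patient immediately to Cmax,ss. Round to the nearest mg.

f = (1/2)^(37/14) ≈ 0.160111; accumulation ratio R = 1/(1−f) ≈ 1.19063.
Loading dose to hit Cmax,ss on first dose: D_load = D_maint·R ≈ 877 × 1.19063 ≈ 1044.18 mg.

1044 mg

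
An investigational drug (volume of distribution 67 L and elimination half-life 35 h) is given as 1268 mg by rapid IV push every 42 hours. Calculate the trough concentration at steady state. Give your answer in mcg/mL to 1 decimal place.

14.6 mcg/mL

Over one 42-h interval, 42/35 ≈ 1.2 half-lives elapse, leaving f ≈ 0.4353 of each dose.
Each bolus raises the concentration by D/Vd = 1268/67 ≈ 18.925 mcg/mL.
Steady-state trough Cmin,ss = C₀·f/(1−f) ≈ 18.925 × 0.4353/0.5647 ≈ 14.588 mcg/mL.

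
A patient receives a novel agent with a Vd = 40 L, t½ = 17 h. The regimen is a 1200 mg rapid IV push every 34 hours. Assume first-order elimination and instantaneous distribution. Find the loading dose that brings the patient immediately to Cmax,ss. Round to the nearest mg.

f = (1/2)^(34/17) ≈ 0.250000; accumulation ratio R = 1/(1−f) ≈ 1.33333.
Loading dose to hit Cmax,ss on first dose: D_load = D_maint·R ≈ 1200 × 1.33333 ≈ 1600.00 mg.

1600 mg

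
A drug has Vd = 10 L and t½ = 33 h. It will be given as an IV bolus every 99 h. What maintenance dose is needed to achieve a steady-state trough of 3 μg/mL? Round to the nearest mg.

210 mg

τ/t½ = 99/33 ≈ 3, so f = (1/2)^(99/33) ≈ 0.125000.
Cmin,ss = (D/Vd)·f/(1−f), so D = Cmin,ss·Vd·(1−f)/f.
D = 3 × 10 × (1−f)/f ≈ 3 × 10 × 7.00000 ≈ 210.00 mg.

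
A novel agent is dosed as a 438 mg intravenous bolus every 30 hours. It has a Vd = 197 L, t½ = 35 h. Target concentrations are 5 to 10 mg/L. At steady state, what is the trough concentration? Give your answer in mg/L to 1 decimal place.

Over one 30-h interval, 30/35 ≈ 0.85714 half-lives elapse, leaving f ≈ 0.5520 of each dose.
At steady state, accumulation factor R = 1/(1 − e^(−kτ)) ≈ 2.2321.
Single-dose peak C₀ = D/Vd = 438/197 ≈ 2.223 mg/L.
Steady-state peak Cmax,ss = C₀·R ≈ 2.223 × 2.2321 ≈ 4.962 mg/L.
One interval later, Cmin,ss = Cmax,ss·e^(−kτ) ≈ 4.962 × 0.5520 ≈ 2.739 mg/L.
Trough 2.7 mg/L vs MEC 5 mg/L: subtherapeutic.

2.7 mg/L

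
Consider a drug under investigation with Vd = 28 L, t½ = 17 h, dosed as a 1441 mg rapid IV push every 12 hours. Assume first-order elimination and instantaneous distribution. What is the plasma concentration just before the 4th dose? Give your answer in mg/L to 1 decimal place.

62.8 mg/L

f = (1/2)^(τ/t½) = (1/2)^(12/17) ≈ 0.6131.
C₀ = D/Vd = 1441/28 ≈ 51.464 mg/L.
Before the 4th dose, 3 doses have been given. Superposition: Cmin = C₀·(f + f² + … + f^3).
≈ 51.464 × (0.6131 + 0.3759 + 0.2305) ≈ 51.464 × 1.2195 ≈ 62.760 mg/L.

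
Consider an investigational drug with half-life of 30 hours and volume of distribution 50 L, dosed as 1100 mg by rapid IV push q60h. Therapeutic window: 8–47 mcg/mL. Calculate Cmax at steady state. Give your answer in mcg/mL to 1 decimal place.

29.3 mcg/mL

τ = 60 h = 2 half-lives, so f = (1/2)^2 = 0.25.
Accumulation ratio R = 1/(1 − f) = 1/0.75 = 4/3.
Single-dose peak C₀ = D/Vd = 1100/50 = 22 mcg/mL.
Steady-state peak Cmax,ss = C₀·R = 22 × 4/3 ≈ 29.333 mcg/mL.
Peak 29.3 mcg/mL vs MTC 47 mcg/mL: below toxic threshold.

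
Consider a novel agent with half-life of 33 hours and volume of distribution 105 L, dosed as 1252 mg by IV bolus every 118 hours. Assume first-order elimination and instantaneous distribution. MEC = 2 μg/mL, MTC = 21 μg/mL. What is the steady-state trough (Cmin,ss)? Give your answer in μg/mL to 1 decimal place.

k = ln2/t½ = ln2/33 ≈ 0.021004 h⁻¹; fraction remaining f = e^(−kτ) = e^(−0.021004×118) ≈ 0.0839.
Accumulation ratio R = 1/(1 − f) ≈ 1/0.9161 ≈ 1.0916.
Single-dose peak C₀ = D/Vd = 1252/105 ≈ 11.924 μg/mL.
Cmax,ss = C₀/(1 − f) ≈ 11.924/0.9161 ≈ 13.016 μg/mL.
One interval later, Cmin,ss = Cmax,ss·e^(−kτ) ≈ 13.016 × 0.0839 ≈ 1.092 μg/mL.
Trough 1.1 μg/mL vs MEC 2 μg/mL: subtherapeutic.

1.1 μg/mL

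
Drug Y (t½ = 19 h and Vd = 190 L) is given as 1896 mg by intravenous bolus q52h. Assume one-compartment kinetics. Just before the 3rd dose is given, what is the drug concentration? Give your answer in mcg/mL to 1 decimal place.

1.7 mcg/mL

f = (1/2)^(τ/t½) = (1/2)^(52/19) ≈ 0.1500.
C₀ = D/Vd = 1896/190 ≈ 9.979 mcg/mL.
Before the 3rd dose, 2 doses have been given. Superposition: Cmin = C₀·(f + f²).
≈ 9.979 × (0.1500 + 0.0225) ≈ 9.979 × 0.1725 ≈ 1.721 mcg/mL.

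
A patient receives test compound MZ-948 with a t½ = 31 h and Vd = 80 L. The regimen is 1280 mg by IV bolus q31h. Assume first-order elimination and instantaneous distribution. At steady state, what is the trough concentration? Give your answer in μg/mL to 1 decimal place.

16.0 μg/mL

The dosing interval is 1 half-life, so f = 2^(−1) = 0.5.
At steady state, R = 1/(1 − 0.5) = 2/1.
Single-dose peak C₀ = D/Vd = 1280/80 = 16 μg/mL.
Steady-state peak Cmax,ss = C₀·R = 16 × 2/1 ≈ 32.000 μg/mL.
Steady-state trough Cmin,ss = Cmax,ss·f ≈ 32.000 × 0.5 ≈ 16.000 μg/mL.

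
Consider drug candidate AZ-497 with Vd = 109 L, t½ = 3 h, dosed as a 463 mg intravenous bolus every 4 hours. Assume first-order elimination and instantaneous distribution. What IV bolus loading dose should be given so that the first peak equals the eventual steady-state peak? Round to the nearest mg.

768 mg

f = (1/2)^(4/3) ≈ 0.396850; accumulation ratio R = 1/(1−f) ≈ 1.65796.
Loading dose to hit Cmax,ss on first dose: D_load = D_maint·R ≈ 463 × 1.65796 ≈ 767.64 mg.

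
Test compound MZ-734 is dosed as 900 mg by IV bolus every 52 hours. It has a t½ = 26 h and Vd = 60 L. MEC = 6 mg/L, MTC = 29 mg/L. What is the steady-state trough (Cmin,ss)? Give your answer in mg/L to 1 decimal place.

τ = 52 h = 2 half-lives, so f = (1/2)^2 = 0.25.
At steady state, R = 1/(1 − 0.25) = 4/3.
Single-dose peak C₀ = D/Vd = 900/60 = 15 mg/L.
Steady-state peak Cmax,ss = C₀·R = 15 × 4/3 ≈ 20.000 mg/L.
Steady-state trough Cmin,ss = Cmax,ss·f ≈ 20.000 × 0.25 ≈ 5.000 mg/L.
Trough 5.0 mg/L vs MEC 6 mg/L: subtherapeutic.

5.0 mg/L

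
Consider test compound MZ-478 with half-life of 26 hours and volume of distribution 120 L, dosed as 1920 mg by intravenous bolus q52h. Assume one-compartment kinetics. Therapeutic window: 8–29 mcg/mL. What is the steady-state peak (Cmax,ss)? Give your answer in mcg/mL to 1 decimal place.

The dosing interval is 2 half-lives, so f = 2^(−2) = 0.25.
Accumulation ratio R = 1/(1 − f) = 1/0.75 = 4/3.
Single-dose peak C₀ = D/Vd = 1920/120 = 16 mcg/mL.
Steady-state peak Cmax,ss = C₀·R = 16 × 4/3 ≈ 21.333 mcg/mL.
Peak 21.3 mcg/mL vs MTC 29 mcg/mL: below toxic threshold.

21.3 mcg/mL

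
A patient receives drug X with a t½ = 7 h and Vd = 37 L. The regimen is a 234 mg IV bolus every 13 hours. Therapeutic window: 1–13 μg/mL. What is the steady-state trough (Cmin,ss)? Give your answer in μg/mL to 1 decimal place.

2.4 μg/mL

k = ln2/t½ = ln2/7 ≈ 0.099021 h⁻¹; fraction remaining f = e^(−kτ) = e^(−0.099021×13) ≈ 0.2760.
Accumulation ratio R = 1/(1 − f) ≈ 1/0.7240 ≈ 1.3812.
Each bolus raises the concentration by D/Vd = 234/37 ≈ 6.324 μg/mL.
Steady-state peak Cmax,ss = C₀·R ≈ 6.324 × 1.3812 ≈ 8.735 μg/mL.
Steady-state trough Cmin,ss = Cmax,ss·f ≈ 8.735 × 0.2760 ≈ 2.411 μg/mL.
Trough 2.4 μg/mL vs MEC 1 μg/mL: adequate.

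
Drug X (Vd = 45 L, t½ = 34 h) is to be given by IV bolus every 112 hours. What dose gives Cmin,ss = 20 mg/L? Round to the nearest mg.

7928 mg

τ/t½ = 112/34 ≈ 3.2941, so f = (1/2)^(112/34) ≈ 0.101946.
Cmin,ss = (D/Vd)·f/(1−f), so D = Cmin,ss·Vd·(1−f)/f.
D = 20 × 45 × (1−f)/f ≈ 20 × 45 × 8.80911 ≈ 7928.20 mg.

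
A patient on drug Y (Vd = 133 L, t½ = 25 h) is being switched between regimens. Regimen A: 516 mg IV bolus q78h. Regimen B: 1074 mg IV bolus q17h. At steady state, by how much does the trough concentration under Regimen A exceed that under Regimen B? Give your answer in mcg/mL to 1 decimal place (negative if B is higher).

-12.9 mcg/mL

Regimen A: f = (1/2)^(78/25) ≈ 0.1150; Cmin,ss = (516/133)·f/(1−f) ≈ 0.504 mcg/mL.
Regimen B: f = (1/2)^(17/25) ≈ 0.6242; Cmin,ss = (1074/133)·f/(1−f) ≈ 13.413 mcg/mL.
Difference ≈ 0.504 − 13.413 ≈ -12.909 mcg/mL.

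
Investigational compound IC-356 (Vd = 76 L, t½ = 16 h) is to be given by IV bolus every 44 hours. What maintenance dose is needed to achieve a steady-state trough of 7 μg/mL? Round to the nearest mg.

3047 mg

τ/t½ = 44/16 ≈ 2.75, so f = (1/2)^(44/16) ≈ 0.148651.
Cmin,ss = (D/Vd)·f/(1−f), so D = Cmin,ss·Vd·(1−f)/f.
D = 7 × 76 × (1−f)/f ≈ 7 × 76 × 5.72717 ≈ 3046.85 mg.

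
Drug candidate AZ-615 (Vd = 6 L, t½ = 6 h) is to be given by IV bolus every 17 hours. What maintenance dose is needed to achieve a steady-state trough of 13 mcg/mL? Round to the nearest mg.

478 mg

τ/t½ = 17/6 ≈ 2.8333, so f = (1/2)^(17/6) ≈ 0.140308.
Cmin,ss = (D/Vd)·f/(1−f), so D = Cmin,ss·Vd·(1−f)/f.
D = 13 × 6 × (1−f)/f ≈ 13 × 6 × 6.12718 ≈ 477.92 mg.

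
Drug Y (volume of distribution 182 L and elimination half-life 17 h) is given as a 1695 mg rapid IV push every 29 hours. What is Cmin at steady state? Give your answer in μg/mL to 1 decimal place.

4.1 μg/mL

Over one 29-h interval, 29/17 ≈ 1.7059 half-lives elapse, leaving f ≈ 0.3065 of each dose.
Each bolus raises the concentration by D/Vd = 1695/182 ≈ 9.313 μg/mL.
Steady-state trough Cmin,ss = C₀·f/(1−f) ≈ 9.313 × 0.3065/0.6935 ≈ 4.116 μg/mL.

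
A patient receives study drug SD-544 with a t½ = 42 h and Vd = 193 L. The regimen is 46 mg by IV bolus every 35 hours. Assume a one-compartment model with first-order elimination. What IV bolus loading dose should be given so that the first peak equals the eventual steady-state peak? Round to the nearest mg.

105 mg

f = (1/2)^(35/42) ≈ 0.561231; accumulation ratio R = 1/(1−f) ≈ 2.27910.
Loading dose to hit Cmax,ss on first dose: D_load = D_maint·R ≈ 46 × 2.27910 ≈ 104.84 mg.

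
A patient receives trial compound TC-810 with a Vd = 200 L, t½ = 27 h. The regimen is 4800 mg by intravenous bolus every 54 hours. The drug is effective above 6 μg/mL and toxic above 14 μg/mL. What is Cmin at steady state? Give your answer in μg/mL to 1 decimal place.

τ = 54 h = 2 half-lives, so f = (1/2)^2 = 0.25.
At steady state, R = 1/(1 − 0.25) = 4/3.
Single-dose peak C₀ = D/Vd = 4800/200 = 24 μg/mL.
Steady-state peak Cmax,ss = C₀·R = 24 × 4/3 ≈ 32.000 μg/mL.
Steady-state trough Cmin,ss = Cmax,ss·f ≈ 32.000 × 0.25 ≈ 8.000 μg/mL.
Trough 8.0 μg/mL vs MEC 6 μg/mL: adequate.

8.0 μg/mL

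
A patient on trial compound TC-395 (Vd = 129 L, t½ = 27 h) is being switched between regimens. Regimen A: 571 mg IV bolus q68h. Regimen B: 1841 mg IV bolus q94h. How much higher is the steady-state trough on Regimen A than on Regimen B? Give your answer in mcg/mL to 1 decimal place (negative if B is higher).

Regimen A: f = (1/2)^(68/27) ≈ 0.1745; Cmin,ss = (571/129)·f/(1−f) ≈ 0.936 mcg/mL.
Regimen B: f = (1/2)^(94/27) ≈ 0.0895; Cmin,ss = (1841/129)·f/(1−f) ≈ 1.403 mcg/mL.
Difference ≈ 0.936 − 1.403 ≈ -0.467 mcg/mL.

-0.5 mcg/mL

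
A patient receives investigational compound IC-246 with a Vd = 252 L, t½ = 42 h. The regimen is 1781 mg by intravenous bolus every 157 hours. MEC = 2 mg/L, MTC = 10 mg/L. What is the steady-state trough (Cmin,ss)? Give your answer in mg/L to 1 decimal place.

τ/t½ = 157/42 ≈ 3.7381, so fraction remaining f = (1/2)^(157/42) ≈ 0.0749.
Each bolus raises the concentration by D/Vd = 1781/252 ≈ 7.067 mg/L.
Steady-state trough Cmin,ss = C₀·f/(1−f) ≈ 7.067 × 0.0749/0.9251 ≈ 0.572 mg/L.
Trough 0.6 mg/L vs MEC 2 mg/L: subtherapeutic.

0.6 mg/L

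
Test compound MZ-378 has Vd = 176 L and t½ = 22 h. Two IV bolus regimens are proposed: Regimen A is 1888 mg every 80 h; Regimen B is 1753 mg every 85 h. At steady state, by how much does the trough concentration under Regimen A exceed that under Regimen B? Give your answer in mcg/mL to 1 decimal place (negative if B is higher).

Regimen A: f = (1/2)^(80/22) ≈ 0.0804; Cmin,ss = (1888/176)·f/(1−f) ≈ 0.938 mcg/mL.
Regimen B: f = (1/2)^(85/22) ≈ 0.0687; Cmin,ss = (1753/176)·f/(1−f) ≈ 0.735 mcg/mL.
Difference ≈ 0.938 − 0.735 ≈ 0.203 mcg/mL.

0.2 mcg/mL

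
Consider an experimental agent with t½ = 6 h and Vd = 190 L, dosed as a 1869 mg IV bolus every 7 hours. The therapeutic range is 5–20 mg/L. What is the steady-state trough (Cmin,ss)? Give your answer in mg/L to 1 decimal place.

7.9 mg/L

k = ln2/t½ = ln2/6 ≈ 0.115525 h⁻¹; fraction remaining f = e^(−kτ) = e^(−0.115525×7) ≈ 0.4454.
Accumulation ratio R = 1/(1 − f) ≈ 1/0.5546 ≈ 1.8031.
Single-dose peak C₀ = D/Vd = 1869/190 ≈ 9.837 mg/L.
Cmax,ss = C₀/(1 − f) ≈ 9.837/0.5546 ≈ 17.737 mg/L.
Steady-state trough Cmin,ss = Cmax,ss·f ≈ 17.737 × 0.4454 ≈ 7.900 mg/L.
Trough 7.9 mg/L vs MEC 5 mg/L: adequate.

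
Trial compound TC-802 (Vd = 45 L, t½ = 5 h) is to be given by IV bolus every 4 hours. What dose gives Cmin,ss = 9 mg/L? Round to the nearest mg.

τ/t½ = 4/5 ≈ 0.8, so f = (1/2)^(4/5) ≈ 0.574349.
Cmin,ss = (D/Vd)·f/(1−f), so D = Cmin,ss·Vd·(1−f)/f.
D = 9 × 45 × (1−f)/f ≈ 9 × 45 × 0.74110 ≈ 300.15 mg.

300 mg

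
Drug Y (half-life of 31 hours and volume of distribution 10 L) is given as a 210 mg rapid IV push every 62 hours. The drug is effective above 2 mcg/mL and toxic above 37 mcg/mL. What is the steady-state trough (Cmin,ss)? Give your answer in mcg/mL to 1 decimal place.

7.0 mcg/mL

τ = 62 h = 2 half-lives, so f = (1/2)^2 = 0.25.
At steady state, R = 1/(1 − 0.25) = 4/3.
Single-dose peak C₀ = D/Vd = 210/10 = 21 mcg/mL.
Steady-state peak Cmax,ss = C₀·R = 21 × 4/3 ≈ 28.000 mcg/mL.
Steady-state trough Cmin,ss = Cmax,ss·f ≈ 28.000 × 0.25 ≈ 7.000 mcg/mL.
Trough 7.0 mcg/mL vs MEC 2 mcg/mL: adequate.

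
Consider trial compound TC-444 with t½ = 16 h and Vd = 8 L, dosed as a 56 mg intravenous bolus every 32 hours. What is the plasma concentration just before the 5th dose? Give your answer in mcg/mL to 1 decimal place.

2.3 mcg/mL

f = (1/2)^(τ/t½) = (1/2)^(32/16) ≈ 0.2500.
C₀ = D/Vd = 56/8 ≈ 7.000 mcg/mL.
Before the 5th dose, 4 doses have been given. Superposition: Cmin = C₀·(f + f² + … + f^4).
≈ 7.000 × (0.2500 + 0.0625 + 0.0156 + 0.0039) ≈ 7.000 × 0.3320 ≈ 2.324 mcg/mL.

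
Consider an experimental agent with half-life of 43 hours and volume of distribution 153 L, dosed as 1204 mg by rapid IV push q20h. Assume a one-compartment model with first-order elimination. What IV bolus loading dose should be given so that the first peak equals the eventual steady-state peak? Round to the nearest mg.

4369 mg

f = (1/2)^(20/43) ≈ 0.724413; accumulation ratio R = 1/(1−f) ≈ 3.62862.
Loading dose to hit Cmax,ss on first dose: D_load = D_maint·R ≈ 1204 × 3.62862 ≈ 4368.86 mg.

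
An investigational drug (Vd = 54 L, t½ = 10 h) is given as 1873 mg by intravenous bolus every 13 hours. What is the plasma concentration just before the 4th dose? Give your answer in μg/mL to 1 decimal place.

f = (1/2)^(τ/t½) = (1/2)^(13/10) ≈ 0.4061.
C₀ = D/Vd = 1873/54 ≈ 34.685 μg/mL.
Before the 4th dose, 3 doses have been given. Superposition: Cmin = C₀·(f + f² + … + f^3).
≈ 34.685 × (0.4061 + 0.1649 + 0.0670) ≈ 34.685 × 0.6380 ≈ 22.129 μg/mL.

22.1 μg/mL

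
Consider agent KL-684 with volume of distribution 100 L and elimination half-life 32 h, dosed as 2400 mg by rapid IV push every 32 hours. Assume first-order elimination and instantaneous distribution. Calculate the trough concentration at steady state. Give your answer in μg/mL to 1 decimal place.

τ = 32 h = 1 half-life, so f = (1/2)^1 = 0.5.
Accumulation ratio R = 1/(1 − f) = 1/0.5 = 2/1.
Single-dose peak C₀ = D/Vd = 2400/100 = 24 μg/mL.
Steady-state peak Cmax,ss = C₀·R = 24 × 2/1 ≈ 48.000 μg/mL.
Steady-state trough Cmin,ss = Cmax,ss·f ≈ 48.000 × 0.5 ≈ 24.000 μg/mL.

24.0 μg/mL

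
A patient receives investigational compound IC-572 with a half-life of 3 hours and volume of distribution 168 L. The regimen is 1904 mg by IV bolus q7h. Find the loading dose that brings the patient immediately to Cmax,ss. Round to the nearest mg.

2375 mg

f = (1/2)^(7/3) ≈ 0.198425; accumulation ratio R = 1/(1−f) ≈ 1.24754.
Loading dose to hit Cmax,ss on first dose: D_load = D_maint·R ≈ 1904 × 1.24754 ≈ 2375.32 mg.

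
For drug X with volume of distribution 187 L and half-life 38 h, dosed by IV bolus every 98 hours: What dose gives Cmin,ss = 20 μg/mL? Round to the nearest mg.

τ/t½ = 98/38 ≈ 2.5789, so f = (1/2)^(98/38) ≈ 0.167363.
Cmin,ss = (D/Vd)·f/(1−f), so D = Cmin,ss·Vd·(1−f)/f.
D = 20 × 187 × (1−f)/f ≈ 20 × 187 × 4.97504 ≈ 18606.65 mg.

18607 mg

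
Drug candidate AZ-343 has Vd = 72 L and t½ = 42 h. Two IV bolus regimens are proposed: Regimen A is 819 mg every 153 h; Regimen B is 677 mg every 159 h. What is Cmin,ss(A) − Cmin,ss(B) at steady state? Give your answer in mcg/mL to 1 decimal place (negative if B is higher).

Regimen A: f = (1/2)^(153/42) ≈ 0.0801; Cmin,ss = (819/72)·f/(1−f) ≈ 0.990 mcg/mL.
Regimen B: f = (1/2)^(159/42) ≈ 0.0725; Cmin,ss = (677/72)·f/(1−f) ≈ 0.735 mcg/mL.
Difference ≈ 0.990 − 0.735 ≈ 0.255 mcg/mL.

0.3 mcg/mL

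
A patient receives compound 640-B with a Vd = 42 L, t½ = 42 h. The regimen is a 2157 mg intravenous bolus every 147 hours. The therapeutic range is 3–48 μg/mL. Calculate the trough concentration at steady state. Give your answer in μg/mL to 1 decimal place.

5.0 μg/mL

τ/t½ = 147/42 ≈ 3.5, so fraction remaining f = (1/2)^(147/42) ≈ 0.0884.
Accumulation ratio R = 1/(1 − f) ≈ 1/0.9116 ≈ 1.0970.
Single-dose peak C₀ = D/Vd = 2157/42 ≈ 51.357 μg/mL.
Steady-state peak Cmax,ss = C₀·R ≈ 51.357 × 1.0970 ≈ 56.339 μg/mL.
One interval later, Cmin,ss = Cmax,ss·e^(−kτ) ≈ 56.339 × 0.0884 ≈ 4.980 μg/mL.
Trough 5.0 μg/mL vs MEC 3 μg/mL: adequate.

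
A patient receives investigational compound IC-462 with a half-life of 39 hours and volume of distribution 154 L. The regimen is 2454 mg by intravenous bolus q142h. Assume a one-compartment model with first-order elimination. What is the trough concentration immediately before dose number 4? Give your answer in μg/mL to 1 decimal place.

1.4 μg/mL

f = (1/2)^(τ/t½) = (1/2)^(142/39) ≈ 0.0802.
C₀ = D/Vd = 2454/154 ≈ 15.935 μg/mL.
Before the 4th dose, 3 doses have been given. Superposition: Cmin = C₀·(f + f² + … + f^3).
≈ 15.935 × (0.0802 + 0.0064 + 0.0005) ≈ 15.935 × 0.0871 ≈ 1.388 μg/mL.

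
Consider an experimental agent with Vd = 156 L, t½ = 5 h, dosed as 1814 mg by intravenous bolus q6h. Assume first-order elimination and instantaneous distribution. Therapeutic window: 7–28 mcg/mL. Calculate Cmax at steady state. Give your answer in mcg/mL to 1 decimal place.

20.6 mcg/mL

k = ln2/t½ = ln2/5 ≈ 0.138629 h⁻¹; fraction remaining f = e^(−kτ) = e^(−0.138629×6) ≈ 0.4353.
Accumulation ratio R = 1/(1 − f) ≈ 1/0.5647 ≈ 1.7709.
Each bolus raises the concentration by D/Vd = 1814/156 ≈ 11.628 mcg/mL.
Steady-state peak Cmax,ss = C₀·R ≈ 11.628 × 1.7709 ≈ 20.592 mcg/mL.
Peak 20.6 mcg/mL vs MTC 28 mcg/mL: below toxic threshold.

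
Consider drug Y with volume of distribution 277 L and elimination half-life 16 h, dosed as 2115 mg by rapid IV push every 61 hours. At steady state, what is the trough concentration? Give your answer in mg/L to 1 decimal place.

τ/t½ = 61/16 ≈ 3.8125, so fraction remaining f = (1/2)^(61/16) ≈ 0.0712.
Single-dose peak C₀ = D/Vd = 2115/277 ≈ 7.635 mg/L.
Steady-state trough Cmin,ss = C₀·f/(1−f) ≈ 7.635 × 0.0712/0.9288 ≈ 0.585 mg/L.

0.6 mg/L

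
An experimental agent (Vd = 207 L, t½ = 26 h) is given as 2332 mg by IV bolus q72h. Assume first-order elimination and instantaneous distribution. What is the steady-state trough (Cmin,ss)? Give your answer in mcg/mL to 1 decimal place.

k = ln2/t½ = ln2/26 ≈ 0.026660 h⁻¹; fraction remaining f = e^(−kτ) = e^(−0.026660×72) ≈ 0.1467.
At steady state, accumulation factor R = 1/(1 − e^(−kτ)) ≈ 1.1719.
Each bolus raises the concentration by D/Vd = 2332/207 ≈ 11.266 mcg/mL.
Steady-state peak Cmax,ss = C₀·R ≈ 11.266 × 1.1719 ≈ 13.203 mcg/mL.
One interval later, Cmin,ss = Cmax,ss·e^(−kτ) ≈ 13.203 × 0.1467 ≈ 1.937 mcg/mL.

1.9 mcg/mL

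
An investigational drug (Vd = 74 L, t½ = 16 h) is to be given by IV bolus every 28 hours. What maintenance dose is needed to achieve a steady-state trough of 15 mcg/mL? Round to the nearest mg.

2624 mg

τ/t½ = 28/16 ≈ 1.75, so f = (1/2)^(28/16) ≈ 0.297302.
Cmin,ss = (D/Vd)·f/(1−f), so D = Cmin,ss·Vd·(1−f)/f.
D = 15 × 74 × (1−f)/f ≈ 15 × 74 × 2.36358 ≈ 2623.57 mg.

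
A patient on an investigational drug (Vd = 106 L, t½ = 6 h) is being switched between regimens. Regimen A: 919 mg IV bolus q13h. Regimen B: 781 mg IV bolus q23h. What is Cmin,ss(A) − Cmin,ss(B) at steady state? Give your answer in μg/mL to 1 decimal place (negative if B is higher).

Regimen A: f = (1/2)^(13/6) ≈ 0.2227; Cmin,ss = (919/106)·f/(1−f) ≈ 2.484 μg/mL.
Regimen B: f = (1/2)^(23/6) ≈ 0.0702; Cmin,ss = (781/106)·f/(1−f) ≈ 0.556 μg/mL.
Difference ≈ 2.484 − 0.556 ≈ 1.928 μg/mL.

1.9 μg/mL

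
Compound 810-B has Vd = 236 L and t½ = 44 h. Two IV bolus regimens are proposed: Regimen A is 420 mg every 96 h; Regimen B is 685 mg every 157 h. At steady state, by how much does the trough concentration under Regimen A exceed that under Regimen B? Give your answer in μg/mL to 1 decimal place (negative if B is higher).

0.2 μg/mL

Regimen A: f = (1/2)^(96/44) ≈ 0.2204; Cmin,ss = (420/236)·f/(1−f) ≈ 0.503 μg/mL.
Regimen B: f = (1/2)^(157/44) ≈ 0.0843; Cmin,ss = (685/236)·f/(1−f) ≈ 0.267 μg/mL.
Difference ≈ 0.503 − 0.267 ≈ 0.236 μg/mL.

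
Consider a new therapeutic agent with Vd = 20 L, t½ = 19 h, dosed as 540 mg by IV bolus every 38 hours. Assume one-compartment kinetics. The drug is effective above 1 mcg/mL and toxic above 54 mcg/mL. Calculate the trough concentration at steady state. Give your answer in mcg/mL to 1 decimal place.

τ = 38 h = 2 half-lives, so f = (1/2)^2 = 0.25.
Accumulation ratio R = 1/(1 − f) = 1/0.75 = 4/3.
Single-dose peak C₀ = D/Vd = 540/20 = 27 mcg/mL.
Steady-state peak Cmax,ss = C₀·R = 27 × 4/3 ≈ 36.000 mcg/mL.
Steady-state trough Cmin,ss = Cmax,ss·f ≈ 36.000 × 0.25 ≈ 9.000 mcg/mL.
Trough 9.0 mcg/mL vs MEC 1 mcg/mL: adequate.

9.0 mcg/mL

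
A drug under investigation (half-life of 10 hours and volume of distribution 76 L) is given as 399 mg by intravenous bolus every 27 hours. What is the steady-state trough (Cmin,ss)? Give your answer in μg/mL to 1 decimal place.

Over one 27-h interval, 27/10 ≈ 2.7 half-lives elapse, leaving f ≈ 0.1539 of each dose.
Each bolus raises the concentration by D/Vd = 399/76 ≈ 5.250 μg/mL.
Steady-state trough Cmin,ss = C₀·f/(1−f) ≈ 5.250 × 0.1539/0.8461 ≈ 0.955 μg/mL.

1.0 μg/mL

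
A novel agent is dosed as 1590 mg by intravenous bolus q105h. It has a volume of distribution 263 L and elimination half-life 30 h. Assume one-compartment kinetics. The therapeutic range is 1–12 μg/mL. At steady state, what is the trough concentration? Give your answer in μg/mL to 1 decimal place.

0.6 μg/mL

Over one 105-h interval, 105/30 ≈ 3.5 half-lives elapse, leaving f ≈ 0.0884 of each dose.
Each bolus raises the concentration by D/Vd = 1590/263 ≈ 6.046 μg/mL.
Steady-state trough Cmin,ss = C₀·f/(1−f) ≈ 6.046 × 0.0884/0.9116 ≈ 0.586 μg/mL.
Trough 0.6 μg/mL vs MEC 1 μg/mL: subtherapeutic.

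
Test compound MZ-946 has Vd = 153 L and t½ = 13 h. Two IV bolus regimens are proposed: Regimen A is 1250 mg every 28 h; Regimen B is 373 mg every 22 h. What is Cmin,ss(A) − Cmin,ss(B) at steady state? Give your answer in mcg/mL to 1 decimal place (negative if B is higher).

Regimen A: f = (1/2)^(28/13) ≈ 0.2247; Cmin,ss = (1250/153)·f/(1−f) ≈ 2.368 mcg/mL.
Regimen B: f = (1/2)^(22/13) ≈ 0.3094; Cmin,ss = (373/153)·f/(1−f) ≈ 1.092 mcg/mL.
Difference ≈ 2.368 − 1.092 ≈ 1.276 mcg/mL.

1.3 mcg/mL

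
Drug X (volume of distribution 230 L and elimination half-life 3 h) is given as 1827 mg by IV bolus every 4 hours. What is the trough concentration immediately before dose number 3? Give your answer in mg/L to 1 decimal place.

f = (1/2)^(τ/t½) = (1/2)^(4/3) ≈ 0.3969.
C₀ = D/Vd = 1827/230 ≈ 7.943 mg/L.
Before the 3rd dose, 2 doses have been given. Superposition: Cmin = C₀·(f + f²).
≈ 7.943 × (0.3969 + 0.1575) ≈ 7.943 × 0.5544 ≈ 4.404 mg/L.

4.4 mg/L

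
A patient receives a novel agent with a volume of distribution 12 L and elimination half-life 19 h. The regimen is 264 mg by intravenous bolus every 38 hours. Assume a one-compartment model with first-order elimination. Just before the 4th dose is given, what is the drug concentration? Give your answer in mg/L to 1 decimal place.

f = (1/2)^(τ/t½) = (1/2)^(38/19) ≈ 0.2500.
C₀ = D/Vd = 264/12 ≈ 22.000 mg/L.
Before the 4th dose, 3 doses have been given. Superposition: Cmin = C₀·(f + f² + … + f^3).
≈ 22.000 × (0.2500 + 0.0625 + 0.0156) ≈ 22.000 × 0.3281 ≈ 7.218 mg/L.

7.2 mg/L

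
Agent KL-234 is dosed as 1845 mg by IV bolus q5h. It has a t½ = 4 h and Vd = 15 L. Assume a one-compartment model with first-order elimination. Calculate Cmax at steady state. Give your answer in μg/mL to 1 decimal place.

τ/t½ = 5/4 ≈ 1.25, so fraction remaining f = (1/2)^(5/4) ≈ 0.4204.
Accumulation ratio R = 1/(1 − f) ≈ 1/0.5796 ≈ 1.7253.
Each bolus raises the concentration by D/Vd = 1845/15 ≈ 123.000 μg/mL.
Cmax,ss = C₀/(1 − f) ≈ 123.000/0.5796 ≈ 212.215 μg/mL.

212.2 μg/mL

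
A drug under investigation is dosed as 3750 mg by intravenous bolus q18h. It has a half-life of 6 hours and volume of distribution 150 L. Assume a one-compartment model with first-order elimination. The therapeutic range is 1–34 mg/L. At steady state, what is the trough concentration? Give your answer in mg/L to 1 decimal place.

3.6 mg/L

τ = 18 h = 3 half-lives, so f = (1/2)^3 = 0.125.
Accumulation ratio R = 1/(1 − f) = 1/0.875 = 8/7.
Single-dose peak C₀ = D/Vd = 3750/150 = 25 mg/L.
Steady-state peak Cmax,ss = C₀·R = 25 × 8/7 ≈ 28.571 mg/L.
Steady-state trough Cmin,ss = Cmax,ss·f ≈ 28.571 × 0.125 ≈ 3.571 mg/L.
Trough 3.6 mg/L vs MEC 1 mg/L: adequate.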